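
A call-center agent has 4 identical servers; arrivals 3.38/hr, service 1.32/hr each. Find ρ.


ρ = λ/(cμ) = 3.38/(4·1.32) = 3.38/5.28 = 0.6402

Final: 0.6402


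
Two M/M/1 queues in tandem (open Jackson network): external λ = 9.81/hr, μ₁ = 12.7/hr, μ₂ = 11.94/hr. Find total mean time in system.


Each node sees arrival rate λ = 9.81/hr (tandem ⇒ throughput preserved).
W₁ = 1/(μ₁−λ) = 1/(12.7−9.81) = 0.34602 hr
W₂ = 1/(μ₂−λ) = 1/(11.94−9.81) = 0.46948 hr
W_total = W₁ + W₂ = 0.34602 + 0.46948 = 0.81550 hr

Final: 0.81550 hr


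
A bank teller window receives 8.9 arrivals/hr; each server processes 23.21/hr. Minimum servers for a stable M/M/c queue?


Stability requires cμ > λ ⇔ c > λ/μ.
λ/μ = 8.9/23.21 = 0.3835
Minimum integer c = ⌊0.3835⌋ + 1 = 1
Check: 1·23.21 = 23.21 > 8.9, while 0·23.21 = 0.00 ≤ 8.9

Final: 1 servers


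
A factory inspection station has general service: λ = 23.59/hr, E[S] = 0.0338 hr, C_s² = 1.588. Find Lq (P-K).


ρ = λ·E[S] = 23.59·0.0338 = 0.7973
Lq = ρ²(1+C_s²)/(2(1−ρ)) = 0.6358·(1+1.588)/(2·0.2027)
= 0.6358·2.5880/0.4053 = 4.05938

Final: 4.05938


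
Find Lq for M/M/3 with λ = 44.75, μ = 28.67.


a = λ/μ = 1.5609; ρ = a/3 = 0.5203
P₀ = 0.196071
Lq = P₀·a^c·ρ / (c!·(1−ρ)²) = 0.196071·3.80273·0.5203/(6·0.23012)
= 0.28096

Final: 0.28096


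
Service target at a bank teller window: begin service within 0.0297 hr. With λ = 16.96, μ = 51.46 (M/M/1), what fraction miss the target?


ρ = 16.96/51.46 = 0.3296
P(Wq > t) = ρ·e^{−(μ−λ)t} = 0.3296·e^{−1.0247}
= 0.3296·0.358922 = 0.118292

Final: 0.118292


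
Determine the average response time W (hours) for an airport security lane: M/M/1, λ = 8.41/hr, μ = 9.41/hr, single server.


W = 1/(μ−λ) = 1/(9.41 − 8.41) = 1/1.00 = 1.0000 hr

Final: 1.0000 hr


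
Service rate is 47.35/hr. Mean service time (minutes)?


Mean service time = 1/μ = 1/47.35 hour = 0.02112 hour
In minutes: 0.02112 × 60 = 1.2672 min

Final: 1.2672 min


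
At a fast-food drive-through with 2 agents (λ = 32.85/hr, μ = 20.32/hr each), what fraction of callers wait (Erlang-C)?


a = λ/μ = 1.6166; ρ = a/2 = 0.8083
P₀ = 0.106001 (from M/M/c formula)
C(c,a) = [a^c/(c!(1−ρ))]·P₀ = [2.61351/(2·0.1917)]·0.106001
= 6.81726·0.106001 = 0.722635

Final: 0.722635


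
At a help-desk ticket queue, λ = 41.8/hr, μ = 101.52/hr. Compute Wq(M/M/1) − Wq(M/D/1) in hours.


ρ = 41.8/101.52 = 0.4117
Wq(M/M/1) = ρ/(μ−λ) = 0.4117/59.72 = 0.006895 hr
Wq(M/D/1) = ρ/(2(μ−λ)) = 0.003447 hr
Savings = 0.006895 − 0.003447 = 0.003447 hr

Final: 0.003447 hr


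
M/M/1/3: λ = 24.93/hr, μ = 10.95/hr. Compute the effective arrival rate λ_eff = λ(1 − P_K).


ρ = 2.2767; P_K = (1−ρ)ρ^3/(1−ρ^4) = 0.582448
λ_eff = λ(1 − P_K) = 24.93·(1 − 0.582448) = 24.93·0.417552 = 10.4096 /hr

Final: 10.4096 /hr


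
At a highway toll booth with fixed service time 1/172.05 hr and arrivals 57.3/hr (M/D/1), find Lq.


ρ = 57.3/172.05 = 0.3330
M/D/1: Lq = ρ²/(2(1−ρ)) = 0.1109/(2·0.6670) = 0.08315

Final: 0.08315


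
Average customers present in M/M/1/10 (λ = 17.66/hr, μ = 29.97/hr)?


ρ = 17.66/29.97 = 0.5893
L = ρ[1 − (K+1)ρ^K + Kρ^(K+1)] / [(1−ρ)(1−ρ^(K+1))]
Numerator: 0.5893·(1 − 11·0.005047 + 10·0.002974) = 0.574066
Denominator: (0.4107)·(0.997026) = 0.409523
L = 0.574066/0.409523 = 1.4018

Final: 1.4018


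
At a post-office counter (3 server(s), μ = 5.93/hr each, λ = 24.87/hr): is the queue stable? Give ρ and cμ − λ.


Total capacity cμ = 3·5.93 = 17.79/hr
ρ = λ/(cμ) = 24.87/17.79 = 1.3980
Stable ⇔ ρ < 1: NO
Spare capacity = cμ − λ = 17.79 − 24.87 = -7.08/hr

Final: ρ = 1.3980; unstable; margin = -7.08/hr


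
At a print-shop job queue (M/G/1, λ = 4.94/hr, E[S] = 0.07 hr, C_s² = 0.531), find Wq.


ρ = λ·E[S] = 4.94·0.07 = 0.3458
E[S²] = E[S]²(1+C_s²) = 0.07²·(1+0.531) = 0.007502
Wq = λ·E[S²]/(2(1−ρ)) = 4.94·0.007502/(2·0.6542) = 0.02832 hr

Final: 0.02832 hr


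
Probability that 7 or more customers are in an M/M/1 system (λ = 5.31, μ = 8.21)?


ρ = 5.31/8.21 = 0.6468
P(N ≥ n) = ρ^n = 0.6468^7 = 0.047343

Final: 0.047343


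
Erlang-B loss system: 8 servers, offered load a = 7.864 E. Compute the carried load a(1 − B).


B(8,7.864) = 0.227993 (Erlang-B)
Carried load = a(1 − B) = 7.864·(1 − 0.227993) = 7.864·0.772007 = 6.0711 E

Final: 6.0711 Erlangs


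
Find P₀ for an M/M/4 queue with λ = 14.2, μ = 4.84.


a = λ/μ = 14.2/4.84 = 2.9339; ρ = a/c = 0.7335
Σ_{k=0}^{3} a^k/k! (terms k=0..3) = 1.00000 + 2.93388 + 4.30384 + 4.20899 = 12.44671
Tail: a^4/(4!(1−ρ)) = 74.09210/(24·0.2665) = 11.58287
P₀ = 1/(12.44671 + 11.58287) = 1/24.02959 = 0.041615

Final: 0.041615


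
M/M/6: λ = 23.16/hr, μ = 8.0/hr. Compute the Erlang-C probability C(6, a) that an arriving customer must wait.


a = λ/μ = 2.8950; ρ = a/6 = 0.4825
P₀ = 0.054553 (from M/M/c formula)
C(c,a) = [a^c/(c!(1−ρ))]·P₀ = [588.69644/(720·0.5175)]·0.054553
= 1.57997·0.054553 = 0.086193

Final: 0.086193


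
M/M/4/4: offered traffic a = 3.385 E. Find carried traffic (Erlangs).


B(4,3.385) = 0.248105 (Erlang-B)
Carried load = a(1 − B) = 3.385·(1 − 0.248105) = 3.385·0.751895 = 2.5452 E

Final: 2.5452 Erlangs


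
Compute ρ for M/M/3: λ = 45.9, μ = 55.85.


ρ = λ/(cμ) = 45.9/(3·55.85) = 45.9/167.55 = 0.2739

Final: 0.2739


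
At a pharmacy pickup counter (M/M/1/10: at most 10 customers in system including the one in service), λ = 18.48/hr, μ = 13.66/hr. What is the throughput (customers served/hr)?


ρ = 1.3529; P_K = (1−ρ)ρ^10/(1−ρ^11) = 0.270561
λ_eff = λ(1 − P_K) = 18.48·(1 − 0.270561) = 18.48·0.729439 = 13.4800 /hr

Final: 13.4800 /hr


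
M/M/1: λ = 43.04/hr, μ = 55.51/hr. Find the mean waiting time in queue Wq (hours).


ρ = 43.04/55.51 = 0.7754
Wq = ρ/(μ−λ) = 0.7754/(55.51 − 43.04) = 0.7754/12.47 = 0.06218 hr

Final: 0.06218 hr


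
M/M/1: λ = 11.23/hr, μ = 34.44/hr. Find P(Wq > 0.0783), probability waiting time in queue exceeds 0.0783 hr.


ρ = 11.23/34.44 = 0.3261
P(Wq > t) = ρ·e^{−(μ−λ)t} = 0.3261·e^{−1.8173}
= 0.3261·0.162457 = 0.052973

Final: 0.052973


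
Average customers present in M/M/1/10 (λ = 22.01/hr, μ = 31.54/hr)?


ρ = 22.01/31.54 = 0.6978
L = ρ[1 − (K+1)ρ^K + Kρ^(K+1)] / [(1−ρ)(1−ρ^(K+1))]
Numerator: 0.6978·(1 − 11·0.027389 + 10·0.019114) = 0.620978
Denominator: (0.3022)·(0.980886) = 0.296381
L = 0.620978/0.296381 = 2.0952

Final: 2.0952


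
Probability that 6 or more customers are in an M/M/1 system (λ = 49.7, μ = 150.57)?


ρ = 49.7/150.57 = 0.3301
P(N ≥ n) = ρ^n = 0.3301^6 = 0.001293

Final: 0.001293


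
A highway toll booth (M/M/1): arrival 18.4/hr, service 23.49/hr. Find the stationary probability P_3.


ρ = 18.4/23.49 = 0.7833
P_n = (1−ρ)·ρ^n = (1 − 0.7833)·0.7833^3 = 0.2167·0.480623 = 0.104145

Final: 0.104145


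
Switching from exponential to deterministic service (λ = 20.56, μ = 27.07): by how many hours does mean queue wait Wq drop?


ρ = 20.56/27.07 = 0.7595
Wq(M/M/1) = ρ/(μ−λ) = 0.7595/6.51 = 0.11667 hr
Wq(M/D/1) = ρ/(2(μ−λ)) = 0.05833 hr
Savings = 0.11667 − 0.05833 = 0.05833 hr

Final: 0.05833 hr


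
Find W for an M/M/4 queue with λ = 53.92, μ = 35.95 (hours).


a = 1.4999; ρ = 0.3750; P₀ = 0.221026
Lq = P₀·a^c·ρ/(c!(1−ρ)²) = 0.04473
Wq = Lq/λ = 0.04473/53.92 = 0.0008296 hr
W = Wq + 1/μ = 0.0008296 + 0.02782 = 0.02865 hr

Final: 0.02865 hr


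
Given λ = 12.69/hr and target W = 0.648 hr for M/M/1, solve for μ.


W = 1/(μ−λ) ⇒ μ − λ = 1/W = 1/0.648 = 1.5432
μ = λ + 1/W = 12.69 + 1.5432 = 14.2332 per hr

Final: 14.2332 /hr


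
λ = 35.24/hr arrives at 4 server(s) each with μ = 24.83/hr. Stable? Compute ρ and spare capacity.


Total capacity cμ = 4·24.83 = 99.32/hr
ρ = λ/(cμ) = 35.24/99.32 = 0.3548
Stable ⇔ ρ < 1: YES
Spare capacity = cμ − λ = 99.32 − 35.24 = 64.08/hr

Final: ρ = 0.3548; stable; margin = 64.08/hr


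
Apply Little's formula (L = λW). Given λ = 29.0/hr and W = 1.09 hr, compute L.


L = λW = 29.0·1.09 = 31.6100

Final: 31.6100


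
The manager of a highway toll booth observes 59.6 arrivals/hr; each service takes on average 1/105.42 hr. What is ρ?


ρ = λ/μ = 59.6/105.42 = 0.5654

Final: 0.5654


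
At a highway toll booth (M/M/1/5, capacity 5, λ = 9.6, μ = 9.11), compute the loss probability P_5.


ρ = λ/μ = 9.6/9.11 = 1.0538
P_K = (1−ρ)ρ^K/(1−ρ^(K+1)) = (-0.05379·1.299464)/(1 − 1.369358)
= -0.069894/-0.369358 = 0.189232

Final: 0.189232


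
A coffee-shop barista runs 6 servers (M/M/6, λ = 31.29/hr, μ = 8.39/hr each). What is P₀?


a = λ/μ = 31.29/8.39 = 3.7294; ρ = a/c = 0.6216
Σ_{k=0}^{5} a^k/k! (terms k=0..5) = 1.00000 + 3.72944 + 6.95436 + 8.64529 + 8.06052 + 6.01225 = 34.40186
Tail: a^6/(6!(1−ρ)) = 2690.67729/(720·0.3784) = 9.87523
P₀ = 1/(34.40186 + 9.87523) = 1/44.27709 = 0.022585

Final: 0.022585


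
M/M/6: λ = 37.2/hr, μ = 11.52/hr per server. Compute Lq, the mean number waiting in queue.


a = λ/μ = 3.2292; ρ = a/6 = 0.5382
P₀ = 0.038578
Lq = P₀·a^c·ρ / (c!·(1−ρ)²) = 0.038578·1133.81648·0.5382/(720·0.21326)
= 0.15331

Final: 0.15331


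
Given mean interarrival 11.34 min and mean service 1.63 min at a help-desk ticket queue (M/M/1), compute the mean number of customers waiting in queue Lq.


λ = 60/11.34 = 5.2910 /hr
μ = 60/1.63 = 36.8098 /hr
ρ = λ/μ = 5.2910/36.8098 = 0.1437
Lq = ρ²/(1−ρ) = 0.02066/0.8563 = 0.02413

Final: 0.02413


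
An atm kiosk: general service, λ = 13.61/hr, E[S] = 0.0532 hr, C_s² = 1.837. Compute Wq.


ρ = λ·E[S] = 13.61·0.0532 = 0.7241
E[S²] = E[S]²(1+C_s²) = 0.0532²·(1+1.837) = 0.008029
Wq = λ·E[S²]/(2(1−ρ)) = 13.61·0.008029/(2·0.2759) = 0.19801 hr

Final: 0.19801 hr


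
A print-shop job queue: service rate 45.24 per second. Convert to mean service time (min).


Mean service time = 1/μ = 1/45.24 second = 0.02210 second
In minutes: 0.02210 × 0.0166667 = 0.0003684 min

Final: 0.0003684 min


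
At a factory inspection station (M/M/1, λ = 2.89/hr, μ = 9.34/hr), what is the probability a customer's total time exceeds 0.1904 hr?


W ~ Exponential(μ−λ) for M/M/1.
μ − λ = 9.34 − 2.89 = 6.4500
P(W > t) = e^{−(μ−λ)t} = e^{−1.2281} = 0.292854

Final: 0.292854


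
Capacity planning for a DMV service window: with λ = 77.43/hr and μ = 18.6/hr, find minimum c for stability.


Stability requires cμ > λ ⇔ c > λ/μ.
λ/μ = 77.43/18.6 = 4.1629
Minimum integer c = ⌊4.1629⌋ + 1 = 5
Check: 5·18.6 = 93.00 > 77.43, while 4·18.6 = 74.40 ≤ 77.43

Final: 5 servers


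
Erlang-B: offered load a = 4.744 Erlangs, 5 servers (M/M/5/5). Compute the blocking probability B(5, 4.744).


B(c,a) = (a^c/c!) / Σ_{k=0}^{c} a^k/k!
a^5/5! = 20.023600
Σ terms (k=0..5): 1.00000 + 4.74400 + 11.25277 + 17.79438 + 21.10413 + 20.02360 = 75.918876
B = 20.023600/75.918876 = 0.263750

Final: 0.263750


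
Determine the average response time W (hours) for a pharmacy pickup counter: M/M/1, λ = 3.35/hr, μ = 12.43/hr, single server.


W = 1/(μ−λ) = 1/(12.43 − 3.35) = 1/9.08 = 0.1101 hr

Final: 0.1101 hr


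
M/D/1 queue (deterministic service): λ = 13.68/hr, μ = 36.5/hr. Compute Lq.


ρ = 13.68/36.5 = 0.3748
M/D/1: Lq = ρ²/(2(1−ρ)) = 0.1405/(2·0.6252) = 0.11234

Final: 0.11234


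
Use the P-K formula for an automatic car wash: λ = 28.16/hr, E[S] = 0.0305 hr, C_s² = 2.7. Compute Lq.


ρ = λ·E[S] = 28.16·0.0305 = 0.8589
Lq = ρ²(1+C_s²)/(2(1−ρ)) = 0.7377·(1+2.7)/(2·0.1411)
= 0.7377·3.7000/0.2822 = 9.67048

Final: 9.67048


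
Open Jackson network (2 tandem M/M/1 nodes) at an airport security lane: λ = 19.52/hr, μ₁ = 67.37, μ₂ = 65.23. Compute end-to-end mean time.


Each node sees arrival rate λ = 19.52/hr (tandem ⇒ throughput preserved).
W₁ = 1/(μ₁−λ) = 1/(67.37−19.52) = 0.02090 hr
W₂ = 1/(μ₂−λ) = 1/(65.23−19.52) = 0.02188 hr
W_total = W₁ + W₂ = 0.02090 + 0.02188 = 0.04278 hr

Final: 0.04278 hr


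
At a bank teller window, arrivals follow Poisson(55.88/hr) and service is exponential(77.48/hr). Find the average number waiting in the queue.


ρ = 55.88/77.48 = 0.7212
Lq = ρ²/(1−ρ) = 0.5202/0.2788 = 1.8658

Final: 1.8658


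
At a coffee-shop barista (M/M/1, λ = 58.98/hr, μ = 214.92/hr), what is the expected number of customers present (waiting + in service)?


ρ = λ/μ = 58.98/214.92 = 0.2744
L = ρ/(1−ρ) = 0.2744/(1 − 0.2744) = 0.2744/0.7256 = 0.3782

Final: 0.3782


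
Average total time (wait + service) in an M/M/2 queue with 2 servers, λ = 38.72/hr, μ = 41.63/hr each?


a = 0.9301; ρ = 0.4650; P₀ = 0.365142
Lq = P₀·a^c·ρ/(c!(1−ρ)²) = 0.25666
Wq = Lq/λ = 0.25666/38.72 = 0.006629 hr
W = Wq + 1/μ = 0.006629 + 0.02402 = 0.03065 hr

Final: 0.03065 hr


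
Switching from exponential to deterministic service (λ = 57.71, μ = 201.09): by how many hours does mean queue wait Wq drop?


ρ = 57.71/201.09 = 0.2870
Wq(M/M/1) = ρ/(μ−λ) = 0.2870/143.38 = 0.002002 hr
Wq(M/D/1) = ρ/(2(μ−λ)) = 0.001001 hr
Savings = 0.002002 − 0.001001 = 0.001001 hr

Final: 0.001001 hr


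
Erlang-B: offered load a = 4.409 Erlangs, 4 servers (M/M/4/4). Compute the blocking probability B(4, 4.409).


B(c,a) = (a^c/c!) / Σ_{k=0}^{c} a^k/k!
a^4/4! = 15.745235
Σ terms (k=0..4): 1.00000 + 4.40900 + 9.71964 + 14.28463 + 15.74524 = 45.158507
B = 15.745235/45.158507 = 0.348666

Final: 0.348666


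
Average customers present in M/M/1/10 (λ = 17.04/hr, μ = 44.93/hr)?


ρ = 17.04/44.93 = 0.3793
L = ρ[1 − (K+1)ρ^K + Kρ^(K+1)] / [(1−ρ)(1−ρ^(K+1))]
Numerator: 0.3793·(1 − 11·0.00006156 + 10·0.00002335) = 0.379088
Denominator: (0.6207)·(0.999977) = 0.620729
L = 0.379088/0.620729 = 0.6107

Final: 0.6107


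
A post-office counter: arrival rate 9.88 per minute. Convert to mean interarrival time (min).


Mean interarrival time = 1/λ = 1/9.88 minute = 0.10121 minute
In minutes: 0.10121 × 1 = 0.1012 min

Final: 0.1012 min


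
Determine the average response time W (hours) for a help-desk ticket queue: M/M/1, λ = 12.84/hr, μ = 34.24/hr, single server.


W = 1/(μ−λ) = 1/(34.24 − 12.84) = 1/21.40 = 0.04673 hr

Final: 0.04673 hr


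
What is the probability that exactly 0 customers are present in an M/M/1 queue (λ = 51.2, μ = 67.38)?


ρ = 51.2/67.38 = 0.7599
P_n = (1−ρ)·ρ^n = (1 − 0.7599)·0.7599^0 = 0.2401·1.000000 = 0.240131

Final: 0.240131


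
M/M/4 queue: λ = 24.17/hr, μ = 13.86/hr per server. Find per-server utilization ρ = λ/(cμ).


ρ = λ/(cμ) = 24.17/(4·13.86) = 24.17/55.44 = 0.4360

Final: 0.4360


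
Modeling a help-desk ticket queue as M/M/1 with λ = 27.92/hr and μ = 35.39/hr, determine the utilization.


ρ = λ/μ = 27.92/35.39 = 0.7889

Final: 0.7889


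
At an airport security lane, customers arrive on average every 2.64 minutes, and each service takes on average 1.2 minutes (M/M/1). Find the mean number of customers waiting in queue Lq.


λ = 60/2.64 = 22.7273 /hr
μ = 60/1.2 = 50.0000 /hr
ρ = λ/μ = 22.7273/50.0000 = 0.4545
Lq = ρ²/(1−ρ) = 0.2066/0.5455 = 0.3788

Final: 0.3788


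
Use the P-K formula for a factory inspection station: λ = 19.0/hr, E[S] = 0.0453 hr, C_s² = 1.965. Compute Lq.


ρ = λ·E[S] = 19.0·0.0453 = 0.8607
Lq = ρ²(1+C_s²)/(2(1−ρ)) = 0.7408·(1+1.965)/(2·0.1393)
= 0.7408·2.9650/0.2786 = 7.88401

Final: 7.88401


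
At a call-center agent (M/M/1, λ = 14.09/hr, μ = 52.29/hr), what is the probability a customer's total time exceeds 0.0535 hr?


W ~ Exponential(μ−λ) for M/M/1.
μ − λ = 52.29 − 14.09 = 38.2000
P(W > t) = e^{−(μ−λ)t} = e^{−2.0437} = 0.129548

Final: 0.129548


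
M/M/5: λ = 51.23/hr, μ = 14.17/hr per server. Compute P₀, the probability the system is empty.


a = λ/μ = 51.23/14.17 = 3.6154; ρ = a/c = 0.7231
Σ_{k=0}^{4} a^k/k! (terms k=0..4) = 1.00000 + 3.61538 + 6.53550 + 7.87612 + 7.11880 = 26.14581
Tail: a^5/(5!(1−ρ)) = 617.69278/(120·0.2769) = 18.58798
P₀ = 1/(26.14581 + 18.58798) = 1/44.73378 = 0.022354

Final: 0.022354


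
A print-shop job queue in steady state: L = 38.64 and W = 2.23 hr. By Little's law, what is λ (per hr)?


λ = L/W = 38.64/2.23 = 17.3274 /hr

Final: 17.3274 /hr


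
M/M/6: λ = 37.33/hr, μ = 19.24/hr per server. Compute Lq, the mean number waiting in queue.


a = λ/μ = 1.9402; ρ = a/6 = 0.3234
P₀ = 0.143494
Lq = P₀·a^c·ρ / (c!·(1−ρ)²) = 0.143494·53.34793·0.3234/(720·0.45783)
= 0.007510

Final: 0.007510


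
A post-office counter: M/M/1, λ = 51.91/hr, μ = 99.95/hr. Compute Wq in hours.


ρ = 51.91/99.95 = 0.5194
Wq = ρ/(μ−λ) = 0.5194/(99.95 − 51.91) = 0.5194/48.04 = 0.01081 hr

Final: 0.01081 hr


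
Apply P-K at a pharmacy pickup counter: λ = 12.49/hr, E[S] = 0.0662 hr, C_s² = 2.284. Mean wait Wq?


ρ = λ·E[S] = 12.49·0.0662 = 0.8268
E[S²] = E[S]²(1+C_s²) = 0.0662²·(1+2.284) = 0.014392
Wq = λ·E[S²]/(2(1−ρ)) = 12.49·0.014392/(2·0.1732) = 0.51904 hr

Final: 0.51904 hr


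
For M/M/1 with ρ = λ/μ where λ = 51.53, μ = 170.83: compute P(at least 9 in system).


ρ = 51.53/170.83 = 0.3016
P(N ≥ n) = ρ^n = 0.3016^9 = 0.00002068

Final: 0.00002068


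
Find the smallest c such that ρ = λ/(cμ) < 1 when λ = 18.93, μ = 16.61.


Stability requires cμ > λ ⇔ c > λ/μ.
λ/μ = 18.93/16.61 = 1.1397
Minimum integer c = ⌊1.1397⌋ + 1 = 2
Check: 2·16.61 = 33.22 > 18.93, while 1·16.61 = 16.61 ≤ 18.93

Final: 2 servers


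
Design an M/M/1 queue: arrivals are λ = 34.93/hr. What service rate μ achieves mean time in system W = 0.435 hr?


W = 1/(μ−λ) ⇒ μ − λ = 1/W = 1/0.435 = 2.2989
μ = λ + 1/W = 34.93 + 2.2989 = 37.2289 per hr

Final: 37.2289 /hr


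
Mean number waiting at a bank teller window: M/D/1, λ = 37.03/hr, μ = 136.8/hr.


ρ = 37.03/136.8 = 0.2707
M/D/1: Lq = ρ²/(2(1−ρ)) = 0.07327/(2·0.7293) = 0.05023

Final: 0.05023


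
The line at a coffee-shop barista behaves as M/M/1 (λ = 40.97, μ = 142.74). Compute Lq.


ρ = 40.97/142.74 = 0.2870
Lq = ρ²/(1−ρ) = 0.08238/0.7130 = 0.1155

Final: 0.1155


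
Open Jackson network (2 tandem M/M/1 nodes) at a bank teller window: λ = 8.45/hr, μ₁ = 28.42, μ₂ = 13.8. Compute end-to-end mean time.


Each node sees arrival rate λ = 8.45/hr (tandem ⇒ throughput preserved).
W₁ = 1/(μ₁−λ) = 1/(28.42−8.45) = 0.05008 hr
W₂ = 1/(μ₂−λ) = 1/(13.8−8.45) = 0.18692 hr
W_total = W₁ + W₂ = 0.05008 + 0.18692 = 0.23699 hr

Final: 0.23699 hr


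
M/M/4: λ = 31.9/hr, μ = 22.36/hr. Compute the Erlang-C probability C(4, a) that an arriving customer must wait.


a = λ/μ = 1.4267; ρ = a/4 = 0.3567
P₀ = 0.238289 (from M/M/c formula)
C(c,a) = [a^c/(c!(1−ρ))]·P₀ = [4.14262/(24·0.6433)]·0.238289
= 0.26830·0.238289 = 0.063934

Final: 0.063934


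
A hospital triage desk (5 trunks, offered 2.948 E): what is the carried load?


B(5,2.948) = 0.105630 (Erlang-B)
Carried load = a(1 − B) = 2.948·(1 − 0.105630) = 2.948·0.894370 = 2.6366 E

Final: 2.6366 Erlangs


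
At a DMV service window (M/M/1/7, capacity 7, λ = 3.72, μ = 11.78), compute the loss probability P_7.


ρ = λ/μ = 3.72/11.78 = 0.3158
P_K = (1−ρ)ρ^K/(1−ρ^(K+1)) = (0.6842·0.0003132)/(1 − 0.00009890)
= 0.0002143/0.999901 = 0.0002143

Final: 0.0002143


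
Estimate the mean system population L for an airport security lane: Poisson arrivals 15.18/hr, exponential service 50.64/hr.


ρ = λ/μ = 15.18/50.64 = 0.2998
L = ρ/(1−ρ) = 0.2998/(1 − 0.2998) = 0.2998/0.7002 = 0.4281

Final: 0.4281


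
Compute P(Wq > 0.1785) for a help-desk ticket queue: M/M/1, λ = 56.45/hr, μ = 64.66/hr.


ρ = 56.45/64.66 = 0.8730
P(Wq > t) = ρ·e^{−(μ−λ)t} = 0.8730·e^{−1.4655}
= 0.8730·0.230966 = 0.201640

Final: 0.201640


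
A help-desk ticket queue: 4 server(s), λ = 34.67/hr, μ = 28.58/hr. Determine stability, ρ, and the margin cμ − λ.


Total capacity cμ = 4·28.58 = 114.32/hr
ρ = λ/(cμ) = 34.67/114.32 = 0.3033
Stable ⇔ ρ < 1: YES
Spare capacity = cμ − λ = 114.32 − 34.67 = 79.65/hr

Final: ρ = 0.3033; stable; margin = 79.65/hr


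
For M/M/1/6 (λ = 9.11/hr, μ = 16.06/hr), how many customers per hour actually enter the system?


ρ = 0.5672; P_K = (1−ρ)ρ^6/(1−ρ^7) = 0.014695
λ_eff = λ(1 − P_K) = 9.11·(1 − 0.014695) = 9.11·0.985305 = 8.9761 /hr

Final: 8.9761 /hr


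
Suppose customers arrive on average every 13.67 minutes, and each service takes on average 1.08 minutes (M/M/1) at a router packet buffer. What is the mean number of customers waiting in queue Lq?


λ = 60/13.67 = 4.3892 /hr
μ = 60/1.08 = 55.5556 /hr
ρ = λ/μ = 4.3892/55.5556 = 0.07901
Lq = ρ²/(1−ρ) = 0.006242/0.9210 = 0.006777

Final: 0.006777


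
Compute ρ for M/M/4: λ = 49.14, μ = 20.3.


ρ = λ/(cμ) = 49.14/(4·20.3) = 49.14/81.20 = 0.6052

Final: 0.6052


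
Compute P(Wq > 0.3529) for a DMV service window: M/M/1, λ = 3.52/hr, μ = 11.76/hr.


ρ = 3.52/11.76 = 0.2993
P(Wq > t) = ρ·e^{−(μ−λ)t} = 0.2993·e^{−2.9079}
= 0.2993·0.054590 = 0.016340

Final: 0.016340


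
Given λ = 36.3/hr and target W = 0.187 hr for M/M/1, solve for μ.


W = 1/(μ−λ) ⇒ μ − λ = 1/W = 1/0.187 = 5.3476
μ = λ + 1/W = 36.3 + 5.3476 = 41.6476 per hr

Final: 41.6476 /hr


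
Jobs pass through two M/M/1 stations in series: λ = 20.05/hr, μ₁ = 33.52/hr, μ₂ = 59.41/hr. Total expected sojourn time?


Each node sees arrival rate λ = 20.05/hr (tandem ⇒ throughput preserved).
W₁ = 1/(μ₁−λ) = 1/(33.52−20.05) = 0.07424 hr
W₂ = 1/(μ₂−λ) = 1/(59.41−20.05) = 0.02541 hr
W_total = W₁ + W₂ = 0.07424 + 0.02541 = 0.09965 hr

Final: 0.09965 hr


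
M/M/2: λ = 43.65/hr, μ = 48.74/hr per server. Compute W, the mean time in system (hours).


a = 0.8956; ρ = 0.4478; P₀ = 0.381421
Lq = P₀·a^c·ρ/(c!(1−ρ)²) = 0.22461
Wq = Lq/λ = 0.22461/43.65 = 0.005146 hr
W = Wq + 1/μ = 0.005146 + 0.02052 = 0.02566 hr

Final: 0.02566 hr


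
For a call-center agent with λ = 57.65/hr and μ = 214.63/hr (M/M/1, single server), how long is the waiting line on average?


ρ = 57.65/214.63 = 0.2686
Lq = ρ²/(1−ρ) = 0.07215/0.7314 = 0.09864

Final: 0.09864


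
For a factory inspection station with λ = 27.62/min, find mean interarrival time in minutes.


Mean interarrival time = 1/λ = 1/27.62 minute = 0.03621 minute
In minutes: 0.03621 × 1 = 0.03621 min

Final: 0.03621 min


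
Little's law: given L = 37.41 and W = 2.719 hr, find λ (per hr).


λ = L/W = 37.41/2.719 = 13.7587 /hr

Final: 13.7587 /hr


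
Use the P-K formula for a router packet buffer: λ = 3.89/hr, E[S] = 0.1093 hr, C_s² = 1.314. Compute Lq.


ρ = λ·E[S] = 3.89·0.1093 = 0.4252
Lq = ρ²(1+C_s²)/(2(1−ρ)) = 0.1808·(1+1.314)/(2·0.5748)
= 0.1808·2.3140/1.1496 = 0.36386

Final: 0.36386


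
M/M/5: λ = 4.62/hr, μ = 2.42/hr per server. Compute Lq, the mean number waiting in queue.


a = λ/μ = 1.9091; ρ = a/5 = 0.3818
P₀ = 0.147354
Lq = P₀·a^c·ρ / (c!·(1−ρ)²) = 0.147354·25.35905·0.3818/(120·0.38215)
= 0.03111

Final: 0.03111


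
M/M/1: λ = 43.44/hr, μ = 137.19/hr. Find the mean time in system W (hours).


W = 1/(μ−λ) = 1/(137.19 − 43.44) = 1/93.75 = 0.01067 hr

Final: 0.01067 hr


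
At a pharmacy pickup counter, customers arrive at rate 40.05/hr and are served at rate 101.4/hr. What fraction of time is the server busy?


ρ = λ/μ = 40.05/101.4 = 0.3950

Final: 0.3950


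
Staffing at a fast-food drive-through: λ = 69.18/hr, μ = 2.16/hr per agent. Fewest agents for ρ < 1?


Stability requires cμ > λ ⇔ c > λ/μ.
λ/μ = 69.18/2.16 = 32.0278
Minimum integer c = ⌊32.0278⌋ + 1 = 33
Check: 33·2.16 = 71.28 > 69.18, while 32·2.16 = 69.12 ≤ 69.18

Final: 33 servers


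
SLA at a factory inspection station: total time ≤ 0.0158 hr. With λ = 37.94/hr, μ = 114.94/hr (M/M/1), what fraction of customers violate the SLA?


W ~ Exponential(μ−λ) for M/M/1.
μ − λ = 114.94 − 37.94 = 77.0000
P(W > t) = e^{−(μ−λ)t} = e^{−1.2166} = 0.296236

Final: 0.296236


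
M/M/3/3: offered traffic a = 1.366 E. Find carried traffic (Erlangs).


B(3,1.366) = 0.114081 (Erlang-B)
Carried load = a(1 − B) = 1.366·(1 − 0.114081) = 1.366·0.885919 = 1.2102 E

Final: 1.2102 Erlangs


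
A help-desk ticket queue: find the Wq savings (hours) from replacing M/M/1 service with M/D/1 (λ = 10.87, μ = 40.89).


ρ = 10.87/40.89 = 0.2658
Wq(M/M/1) = ρ/(μ−λ) = 0.2658/30.02 = 0.008855 hr
Wq(M/D/1) = ρ/(2(μ−λ)) = 0.004428 hr
Savings = 0.008855 − 0.004428 = 0.004428 hr

Final: 0.004428 hr


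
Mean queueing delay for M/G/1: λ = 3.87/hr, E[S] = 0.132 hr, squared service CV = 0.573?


ρ = λ·E[S] = 3.87·0.132 = 0.5108
E[S²] = E[S]²(1+C_s²) = 0.132²·(1+0.573) = 0.027408
Wq = λ·E[S²]/(2(1−ρ)) = 3.87·0.027408/(2·0.4892) = 0.10842 hr

Final: 0.10842 hr


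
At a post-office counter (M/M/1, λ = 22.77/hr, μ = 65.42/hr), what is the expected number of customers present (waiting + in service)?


ρ = λ/μ = 22.77/65.42 = 0.3481
L = ρ/(1−ρ) = 0.3481/(1 − 0.3481) = 0.3481/0.6519 = 0.5339

Final: 0.5339


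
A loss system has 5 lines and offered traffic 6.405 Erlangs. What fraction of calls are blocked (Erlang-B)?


B(c,a) = (a^c/c!) / Σ_{k=0}^{c} a^k/k!
a^5/5! = 89.828557
Σ terms (k=0..5): 1.00000 + 6.40500 + 20.51201 + 43.79315 + 70.12378 + 89.82856 = 231.662493
B = 89.828557/231.662493 = 0.387756

Final: 0.387756


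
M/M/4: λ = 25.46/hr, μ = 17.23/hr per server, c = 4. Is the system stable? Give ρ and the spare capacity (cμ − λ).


Total capacity cμ = 4·17.23 = 68.92/hr
ρ = λ/(cμ) = 25.46/68.92 = 0.3694
Stable ⇔ ρ < 1: YES
Spare capacity = cμ − λ = 68.92 − 25.46 = 43.46/hr

Final: ρ = 0.3694; stable; margin = 43.46/hr


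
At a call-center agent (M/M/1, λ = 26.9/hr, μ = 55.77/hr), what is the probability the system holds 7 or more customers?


ρ = 26.9/55.77 = 0.4823
P(N ≥ n) = ρ^n = 0.4823^7 = 0.006074

Final: 0.006074


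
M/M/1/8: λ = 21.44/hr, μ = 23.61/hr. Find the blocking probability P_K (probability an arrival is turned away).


ρ = λ/μ = 21.44/23.61 = 0.9081
P_K = (1−ρ)ρ^K/(1−ρ^(K+1)) = (0.09191·0.462413)/(1 − 0.419913)
= 0.042501/0.580087 = 0.073266

Final: 0.073266


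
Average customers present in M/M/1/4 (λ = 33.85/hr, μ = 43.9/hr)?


ρ = 33.85/43.9 = 0.7711
L = ρ[1 − (K+1)ρ^K + Kρ^(K+1)] / [(1−ρ)(1−ρ^(K+1))]
Numerator: 0.7711·(1 − 5·0.353490 + 4·0.272565) = 0.248912
Denominator: (0.2289)·(0.727435) = 0.166531
L = 0.248912/0.166531 = 1.4947

Final: 1.4947


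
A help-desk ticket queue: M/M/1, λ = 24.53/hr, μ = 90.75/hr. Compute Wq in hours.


ρ = 24.53/90.75 = 0.2703
Wq = ρ/(μ−λ) = 0.2703/(90.75 − 24.53) = 0.2703/66.22 = 0.004082 hr

Final: 0.004082 hr


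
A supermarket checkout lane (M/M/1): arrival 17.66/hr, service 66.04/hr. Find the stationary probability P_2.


ρ = 17.66/66.04 = 0.2674
P_n = (1−ρ)·ρ^n = (1 − 0.2674)·0.2674^2 = 0.7326·0.071510 = 0.052387

Final: 0.052387


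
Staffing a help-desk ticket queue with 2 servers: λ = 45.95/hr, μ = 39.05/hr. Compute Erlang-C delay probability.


a = λ/μ = 1.1767; ρ = a/2 = 0.5883
P₀ = 0.259170 (from M/M/c formula)
C(c,a) = [a^c/(c!(1−ρ))]·P₀ = [1.38461/(2·0.4117)]·0.259170
= 1.68178·0.259170 = 0.435866

Final: 0.435866


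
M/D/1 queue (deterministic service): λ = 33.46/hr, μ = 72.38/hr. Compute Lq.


ρ = 33.46/72.38 = 0.4623
M/D/1: Lq = ρ²/(2(1−ρ)) = 0.2137/(2·0.5377) = 0.19871

Final: 0.19871


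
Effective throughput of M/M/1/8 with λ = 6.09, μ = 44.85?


ρ = 0.1358; P_K = (1−ρ)ρ^8/(1−ρ^9) = 0.00000009988
λ_eff = λ(1 − P_K) = 6.09·(1 − 0.00000009988) = 6.09·1.000000 = 6.0900 /hr

Final: 6.0900 /hr


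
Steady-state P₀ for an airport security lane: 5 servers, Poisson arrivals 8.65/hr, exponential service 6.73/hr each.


a = λ/μ = 8.65/6.73 = 1.2853; ρ = a/c = 0.2571
Σ_{k=0}^{4} a^k/k! (terms k=0..4) = 1.00000 + 1.28529 + 0.82598 + 0.35388 + 0.11371 = 3.57886
Tail: a^5/(5!(1−ρ)) = 3.50756/(120·0.7429) = 0.03934
P₀ = 1/(3.57886 + 0.03934) = 1/3.61820 = 0.276380

Final: 0.276380


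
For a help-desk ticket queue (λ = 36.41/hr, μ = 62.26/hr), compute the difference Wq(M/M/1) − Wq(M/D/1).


ρ = 36.41/62.26 = 0.5848
Wq(M/M/1) = ρ/(μ−λ) = 0.5848/25.85 = 0.02262 hr
Wq(M/D/1) = ρ/(2(μ−λ)) = 0.01131 hr
Savings = 0.02262 − 0.01131 = 0.01131 hr

Final: 0.01131 hr


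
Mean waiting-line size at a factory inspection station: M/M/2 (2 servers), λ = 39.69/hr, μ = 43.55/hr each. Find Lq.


a = λ/μ = 0.9114; ρ = a/2 = 0.4557
P₀ = 0.373925
Lq = P₀·a^c·ρ / (c!·(1−ρ)²) = 0.373925·0.83059·0.4557/(2·0.29628)
= 0.23884

Final: 0.23884


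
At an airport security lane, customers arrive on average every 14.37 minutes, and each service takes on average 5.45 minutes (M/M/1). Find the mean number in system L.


λ = 60/14.37 = 4.1754 /hr
μ = 60/5.45 = 11.0092 /hr
ρ = λ/μ = 4.1754/11.0092 = 0.3793
L = ρ/(1−ρ) = 0.3793/0.6207 = 0.6110

Final: 0.6110


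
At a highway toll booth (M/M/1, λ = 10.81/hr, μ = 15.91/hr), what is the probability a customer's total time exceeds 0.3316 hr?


W ~ Exponential(μ−λ) for M/M/1.
μ − λ = 15.91 − 10.81 = 5.1000
P(W > t) = e^{−(μ−λ)t} = e^{−1.6912} = 0.184306

Final: 0.184306


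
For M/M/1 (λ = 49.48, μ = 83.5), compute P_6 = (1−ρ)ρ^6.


ρ = 49.48/83.5 = 0.5926
P_n = (1−ρ)·ρ^n = (1 − 0.5926)·0.5926^6 = 0.4074·0.043297 = 0.017640

Final: 0.017640


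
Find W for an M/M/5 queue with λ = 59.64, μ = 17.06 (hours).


a = 3.4959; ρ = 0.6992; P₀ = 0.026031
Lq = P₀·a^c·ρ/(c!(1−ρ)²) = 0.87515
Wq = Lq/λ = 0.87515/59.64 = 0.01467 hr
W = Wq + 1/μ = 0.01467 + 0.05862 = 0.07329 hr

Final: 0.07329 hr


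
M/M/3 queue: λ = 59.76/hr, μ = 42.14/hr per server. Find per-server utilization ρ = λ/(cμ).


ρ = λ/(cμ) = 59.76/(3·42.14) = 59.76/126.42 = 0.4727

Final: 0.4727


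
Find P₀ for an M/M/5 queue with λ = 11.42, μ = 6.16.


a = λ/μ = 11.42/6.16 = 1.8539; ρ = a/c = 0.3708
Σ_{k=0}^{4} a^k/k! (terms k=0..4) = 1.00000 + 1.85390 + 1.71847 + 1.06195 + 0.49219 = 6.12650
Tail: a^5/(5!(1−ρ)) = 21.89913/(120·0.6292) = 0.29003
P₀ = 1/(6.12650 + 0.29003) = 1/6.41653 = 0.155847

Final: 0.155847


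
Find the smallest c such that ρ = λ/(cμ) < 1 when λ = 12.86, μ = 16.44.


Stability requires cμ > λ ⇔ c > λ/μ.
λ/μ = 12.86/16.44 = 0.7822
Minimum integer c = ⌊0.7822⌋ + 1 = 1
Check: 1·16.44 = 16.44 > 12.86, while 0·16.44 = 0.00 ≤ 12.86

Final: 1 servers


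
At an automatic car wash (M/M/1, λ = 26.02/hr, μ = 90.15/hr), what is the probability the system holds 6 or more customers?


ρ = 26.02/90.15 = 0.2886
P(N ≥ n) = ρ^n = 0.2886^6 = 0.0005782

Final: 0.0005782


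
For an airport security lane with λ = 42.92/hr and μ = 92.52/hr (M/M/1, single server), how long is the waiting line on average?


ρ = 42.92/92.52 = 0.4639
Lq = ρ²/(1−ρ) = 0.2152/0.5361 = 0.4014

Final: 0.4014


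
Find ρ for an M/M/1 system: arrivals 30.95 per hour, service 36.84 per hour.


ρ = λ/μ = 30.95/36.84 = 0.8401

Final: 0.8401


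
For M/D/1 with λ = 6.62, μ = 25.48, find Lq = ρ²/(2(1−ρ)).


ρ = 6.62/25.48 = 0.2598
M/D/1: Lq = ρ²/(2(1−ρ)) = 0.06750/(2·0.7402) = 0.04560

Final: 0.04560


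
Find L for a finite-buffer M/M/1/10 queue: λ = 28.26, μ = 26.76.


ρ = 28.26/26.76 = 1.0561
L = ρ[1 − (K+1)ρ^K + Kρ^(K+1)] / [(1−ρ)(1−ρ^(K+1))]
Numerator: 1.0561·(1 − 11·1.725284 + 10·1.821992) = 0.255358
Denominator: (-0.05605)·(-0.821992) = 0.046076
L = 0.255358/0.046076 = 5.5421

Final: 5.5421


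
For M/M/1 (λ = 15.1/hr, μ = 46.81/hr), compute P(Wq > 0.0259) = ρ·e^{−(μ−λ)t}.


ρ = 15.1/46.81 = 0.3226
P(Wq > t) = ρ·e^{−(μ−λ)t} = 0.3226·e^{−0.8213}
= 0.3226·0.439864 = 0.141892

Final: 0.141892


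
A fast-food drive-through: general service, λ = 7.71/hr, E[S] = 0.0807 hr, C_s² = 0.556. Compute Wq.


ρ = λ·E[S] = 7.71·0.0807 = 0.6222
E[S²] = E[S]²(1+C_s²) = 0.0807²·(1+0.556) = 0.010133
Wq = λ·E[S²]/(2(1−ρ)) = 7.71·0.010133/(2·0.3778) = 0.10340 hr

Final: 0.10340 hr


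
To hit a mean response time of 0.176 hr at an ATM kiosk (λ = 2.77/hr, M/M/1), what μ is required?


W = 1/(μ−λ) ⇒ μ − λ = 1/W = 1/0.176 = 5.6818
μ = λ + 1/W = 2.77 + 5.6818 = 8.4518 per hr

Final: 8.4518 /hr


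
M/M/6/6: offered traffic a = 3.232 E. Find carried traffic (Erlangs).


B(6,3.232) = 0.065551 (Erlang-B)
Carried load = a(1 − B) = 3.232·(1 − 0.065551) = 3.232·0.934449 = 3.0201 E

Final: 3.0201 Erlangs


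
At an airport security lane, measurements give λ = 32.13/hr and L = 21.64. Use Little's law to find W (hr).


W = L/λ = 21.64/32.13 = 0.6735 hr

Final: 0.6735 hr


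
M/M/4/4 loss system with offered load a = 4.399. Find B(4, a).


B(c,a) = (a^c/c!) / Σ_{k=0}^{c} a^k/k!
a^4/4! = 15.602874
Σ terms (k=0..4): 1.00000 + 4.39900 + 9.67560 + 14.18766 + 15.60287 = 44.865130
B = 15.602874/44.865130 = 0.347773

Final: 0.347773


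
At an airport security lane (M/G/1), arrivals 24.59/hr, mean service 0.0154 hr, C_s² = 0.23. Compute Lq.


ρ = λ·E[S] = 24.59·0.0154 = 0.3787
Lq = ρ²(1+C_s²)/(2(1−ρ)) = 0.1434·(1+0.23)/(2·0.6213)
= 0.1434·1.2300/1.2426 = 0.14195

Final: 0.14195


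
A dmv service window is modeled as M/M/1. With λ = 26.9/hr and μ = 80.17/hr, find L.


ρ = λ/μ = 26.9/80.17 = 0.3355
L = ρ/(1−ρ) = 0.3355/(1 − 0.3355) = 0.3355/0.6645 = 0.5050

Final: 0.5050


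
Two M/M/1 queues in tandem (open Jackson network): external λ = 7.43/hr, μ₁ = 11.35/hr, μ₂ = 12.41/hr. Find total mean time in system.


Each node sees arrival rate λ = 7.43/hr (tandem ⇒ throughput preserved).
W₁ = 1/(μ₁−λ) = 1/(11.35−7.43) = 0.25510 hr
W₂ = 1/(μ₂−λ) = 1/(12.41−7.43) = 0.20080 hr
W_total = W₁ + W₂ = 0.25510 + 0.20080 = 0.45591 hr

Final: 0.45591 hr


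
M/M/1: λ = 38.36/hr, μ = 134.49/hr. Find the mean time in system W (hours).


W = 1/(μ−λ) = 1/(134.49 − 38.36) = 1/96.13 = 0.01040 hr

Final: 0.01040 hr


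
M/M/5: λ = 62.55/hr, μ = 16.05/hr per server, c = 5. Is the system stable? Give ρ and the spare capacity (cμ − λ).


Total capacity cμ = 5·16.05 = 80.25/hr
ρ = λ/(cμ) = 62.55/80.25 = 0.7794
Stable ⇔ ρ < 1: YES
Spare capacity = cμ − λ = 80.25 − 62.55 = 17.70/hr

Final: ρ = 0.7794; stable; margin = 17.70/hr


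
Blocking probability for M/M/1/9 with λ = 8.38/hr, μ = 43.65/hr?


ρ = λ/μ = 8.38/43.65 = 0.1920
P_K = (1−ρ)ρ^K/(1−ρ^(K+1)) = (0.8080·0.0000003543)/(1 − 0.00000006801)
= 0.0000002863/1.000000 = 0.0000002863

Final: 0.0000002863


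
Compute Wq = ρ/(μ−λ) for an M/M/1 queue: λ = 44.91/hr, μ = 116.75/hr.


ρ = 44.91/116.75 = 0.3847
Wq = ρ/(μ−λ) = 0.3847/(116.75 − 44.91) = 0.3847/71.84 = 0.005355 hr

Final: 0.005355 hr


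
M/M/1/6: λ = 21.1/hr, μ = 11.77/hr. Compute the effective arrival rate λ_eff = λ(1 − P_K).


ρ = 1.7927; P_K = (1−ρ)ρ^6/(1−ρ^7) = 0.449738
λ_eff = λ(1 − P_K) = 21.1·(1 − 0.449738) = 21.1·0.550262 = 11.6105 /hr

Final: 11.6105 /hr


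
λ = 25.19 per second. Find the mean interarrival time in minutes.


Mean interarrival time = 1/λ = 1/25.19 second = 0.03970 second
In minutes: 0.03970 × 0.0166667 = 0.0006616 min

Final: 0.0006616 min


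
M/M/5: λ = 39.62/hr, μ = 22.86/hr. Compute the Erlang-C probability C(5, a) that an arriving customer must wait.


a = λ/μ = 1.7332; ρ = a/5 = 0.3466
P₀ = 0.176113 (from M/M/c formula)
C(c,a) = [a^c/(c!(1−ρ))]·P₀ = [15.63836/(120·0.6534)]·0.176113
= 0.19946·0.176113 = 0.035127

Final: 0.035127


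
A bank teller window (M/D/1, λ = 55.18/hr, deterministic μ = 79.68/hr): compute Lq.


ρ = 55.18/79.68 = 0.6925
M/D/1: Lq = ρ²/(2(1−ρ)) = 0.4796/(2·0.3075) = 0.77986

Final: 0.77986


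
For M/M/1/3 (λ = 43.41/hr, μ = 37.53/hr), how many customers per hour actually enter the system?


ρ = 1.1567; P_K = (1−ρ)ρ^3/(1−ρ^4) = 0.306919
λ_eff = λ(1 − P_K) = 43.41·(1 − 0.306919) = 43.41·0.693081 = 30.0866 /hr

Final: 30.0866 /hr


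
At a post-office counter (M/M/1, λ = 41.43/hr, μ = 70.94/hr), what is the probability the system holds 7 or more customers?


ρ = 41.43/70.94 = 0.5840
P(N ≥ n) = ρ^n = 0.5840^7 = 0.023172

Final: 0.023172


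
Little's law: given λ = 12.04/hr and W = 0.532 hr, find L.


L = λW = 12.04·0.532 = 6.4053

Final: 6.4053


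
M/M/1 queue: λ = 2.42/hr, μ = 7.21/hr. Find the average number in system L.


ρ = λ/μ = 2.42/7.21 = 0.3356
L = ρ/(1−ρ) = 0.3356/(1 − 0.3356) = 0.3356/0.6644 = 0.5052

Final: 0.5052


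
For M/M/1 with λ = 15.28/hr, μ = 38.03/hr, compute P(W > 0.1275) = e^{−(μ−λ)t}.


W ~ Exponential(μ−λ) for M/M/1.
μ − λ = 38.03 − 15.28 = 22.7500
P(W > t) = e^{−(μ−λ)t} = e^{−2.9006} = 0.054989

Final: 0.054989


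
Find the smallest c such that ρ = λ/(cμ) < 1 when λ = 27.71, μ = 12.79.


Stability requires cμ > λ ⇔ c > λ/μ.
λ/μ = 27.71/12.79 = 2.1665
Minimum integer c = ⌊2.1665⌋ + 1 = 3
Check: 3·12.79 = 38.37 > 27.71, while 2·12.79 = 25.58 ≤ 27.71

Final: 3 servers


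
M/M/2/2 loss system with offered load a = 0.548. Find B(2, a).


B(c,a) = (a^c/c!) / Σ_{k=0}^{c} a^k/k!
a^2/2! = 0.150152
Σ terms (k=0..2): 1.00000 + 0.54800 + 0.15015 = 1.698152
B = 0.150152/1.698152 = 0.088421

Final: 0.088421


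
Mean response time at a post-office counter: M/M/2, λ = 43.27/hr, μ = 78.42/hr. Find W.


a = 0.5518; ρ = 0.2759; P₀ = 0.567538
Lq = P₀·a^c·ρ/(c!(1−ρ)²) = 0.04546
Wq = Lq/λ = 0.04546/43.27 = 0.001051 hr
W = Wq + 1/μ = 0.001051 + 0.01275 = 0.01380 hr

Final: 0.01380 hr


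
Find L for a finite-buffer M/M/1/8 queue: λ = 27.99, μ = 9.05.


ρ = 27.99/9.05 = 3.0928
L = ρ[1 − (K+1)ρ^K + Kρ^(K+1)] / [(1−ρ)(1−ρ^(K+1))]
Numerator: 3.0928·(1 − 9·8372.102834 + 8·25893.387659) = 407630.820965
Denominator: (-2.0928)·(-25892.387659) = 54188.046658
L = 407630.820965/54188.046658 = 7.5225

Final: 7.5225


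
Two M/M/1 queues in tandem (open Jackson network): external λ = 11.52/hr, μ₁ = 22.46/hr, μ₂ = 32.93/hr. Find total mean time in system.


Each node sees arrival rate λ = 11.52/hr (tandem ⇒ throughput preserved).
W₁ = 1/(μ₁−λ) = 1/(22.46−11.52) = 0.09141 hr
W₂ = 1/(μ₂−λ) = 1/(32.93−11.52) = 0.04671 hr
W_total = W₁ + W₂ = 0.09141 + 0.04671 = 0.13811 hr

Final: 0.13811 hr


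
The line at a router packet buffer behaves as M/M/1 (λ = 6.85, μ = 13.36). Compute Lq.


ρ = 6.85/13.36 = 0.5127
Lq = ρ²/(1−ρ) = 0.2629/0.4873 = 0.5395

Final: 0.5395


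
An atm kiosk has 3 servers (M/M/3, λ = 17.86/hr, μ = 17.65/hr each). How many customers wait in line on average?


a = λ/μ = 1.0119; ρ = a/3 = 0.3373
P₀ = 0.359138
Lq = P₀·a^c·ρ / (c!·(1−ρ)²) = 0.359138·1.03612·0.3373/(6·0.43917)
= 0.04763

Final: 0.04763
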